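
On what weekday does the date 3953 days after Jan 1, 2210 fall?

Saturday

First find the weekday of Jan 1, 2210. Doomsday rule: the anchor day for the 2200s is Friday. For year 10: 10÷12 = 0 r 10, and 10÷4 = 2, so 0+10+2 = 12.
Friday + 12 ≡ Wednesday — that's 2210's doomsday.
In January the doomsday date is Jan 3 (2210 is not a leap year).
Jan 1 is 2 days before Jan 3; 2 mod 7 = 2, so Wednesday − 2 = Monday.
3953 mod 7 = 5, so 3953 days after a Monday is Monday + 5 = Saturday.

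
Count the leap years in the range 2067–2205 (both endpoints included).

Multiples of 4 in [2067,2205]: 35.
Of those, multiples of 100: 2 (not leap unless ÷400).
Multiples of 400: 0.
Leap years = 35 − 2 + 0 = 33.

33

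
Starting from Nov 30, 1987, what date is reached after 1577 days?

March 25, 1992

+366 (one year; includes Feb 29, 1988) → Nov 30, 1988 (1211 left).
+365 (one year) → Nov 30, 1989 (846 left).
+365 (one year) → Nov 30, 1990 (481 left).
+365 (one year) → Nov 30, 1991 (116 left).
Nov has 30 days: +1 → Dec 1, 1991 (115 left).
Dec has 31 days: +31 → Jan 1, 1992 (84 left).
Jan has 31 days: +31 → Feb 1, 1992 (53 left).
Feb has 29 days: +29 → Mar 1, 1992 (24 left).
+24 → Mar 25, 1992.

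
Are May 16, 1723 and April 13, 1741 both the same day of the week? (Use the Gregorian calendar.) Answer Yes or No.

No

From May 16, 1723 to Apr 13, 1741 is 6542 days.
6542 mod 7 = 4, so they are different weekdays.
(May 16, 1723 is a Sunday; Apr 13, 1741 is a Thursday.)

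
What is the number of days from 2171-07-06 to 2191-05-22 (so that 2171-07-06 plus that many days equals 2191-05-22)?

Jul 6, 2171 → Jul 6, 2172: 366 days (Feb 29, 2172 is in that span).
Jul 6, 2172 → Jul 6, 2173: 365 days.
Jul 6, 2173 → Jul 6, 2174: 365 days.
Jul 6, 2174 → Jul 6, 2175: 365 days.
Jul 6, 2175 → Jul 6, 2176: 366 days (Feb 29, 2176 is in that span).
Jul 6, 2176 → Jul 6, 2177: 365 days.
Jul 6, 2177 → Jul 6, 2178: 365 days.
Jul 6, 2178 → Jul 6, 2179: 365 days.
Jul 6, 2179 → Jul 6, 2180: 366 days (Feb 29, 2180 is in that span).
Jul 6, 2180 → Jul 6, 2181: 365 days.
Jul 6, 2181 → Jul 6, 2182: 365 days.
Jul 6, 2182 → Jul 6, 2183: 365 days.
Jul 6, 2183 → Jul 6, 2184: 366 days (Feb 29, 2184 is in that span).
Jul 6, 2184 → Jul 6, 2185: 365 days.
Jul 6, 2185 → Jul 6, 2186: 365 days.
Jul 6, 2186 → Jul 6, 2187: 365 days.
Jul 6, 2187 → Jul 6, 2188: 366 days (Feb 29, 2188 is in that span).
Jul 6, 2188 → Jul 6, 2189: 365 days.
Jul 6, 2189 → Jul 6, 2190: 365 days.
Jul 6, 2190 → Aug 6, 2190: 31 days (July has 31).
Aug 6, 2190 → Sep 6, 2190: 31 days (August has 31).
Sep 6, 2190 → Oct 6, 2190: 30 days (September has 30).
Oct 6, 2190 → Nov 6, 2190: 31 days (October has 31).
Nov 6, 2190 → Dec 6, 2190: 30 days (November has 30).
Dec 6, 2190 → Jan 6, 2191: 31 days (December has 31).
Jan 6, 2191 → Feb 6, 2191: 31 days (January has 31).
Feb 6, 2191 → Mar 6, 2191: 28 days (February has 28).
Mar 6, 2191 → Apr 6, 2191: 31 days (March has 31).
Apr 6, 2191 → May 6, 2191: 30 days (April has 30).
May 6, 2191 → May 22, 2191: 16 days.
Total: 7260 days.

7260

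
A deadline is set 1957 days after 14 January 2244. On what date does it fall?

May 24, 2249

+366 (one year; includes Feb 29, 2244) → Jan 14, 2245 (1591 left).
+365 (one year) → Jan 14, 2246 (1226 left).
+365 (one year) → Jan 14, 2247 (861 left).
+365 (one year) → Jan 14, 2248 (496 left).
+366 (one year; includes Feb 29, 2248) → Jan 14, 2249 (130 left).
Jan has 31 days: +18 → Feb 1, 2249 (112 left).
Feb has 28 days: +28 → Mar 1, 2249 (84 left).
Mar has 31 days: +31 → Apr 1, 2249 (53 left).
Apr has 30 days: +30 → May 1, 2249 (23 left).
+23 → May 24, 2249.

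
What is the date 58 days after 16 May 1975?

May has 31 days: +16 → Jun 1, 1975 (42 left).
Jun has 30 days: +30 → Jul 1, 1975 (12 left).
+12 → Jul 13, 1975.

July 13, 1975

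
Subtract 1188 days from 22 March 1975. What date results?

−365 (one year) → Mar 22, 1974 (823 left).
−365 (one year) → Mar 22, 1973 (458 left).
−365 (one year) → Mar 22, 1972 (93 left).
−22 → Feb 29, 1972 (end of Feb, 29 days; 71 left).
−29 → Jan 31, 1972 (end of Jan, 31 days; 42 left).
−31 → Dec 31, 1971 (end of Dec, 31 days; 11 left).
−11 → Dec 20, 1971.

December 20, 1971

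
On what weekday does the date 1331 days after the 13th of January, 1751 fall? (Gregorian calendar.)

Jan 13, 1751 is a Wednesday.
1331 mod 7 = 1, so 1331 days after a Wednesday is Wednesday + 1 = Thursday.

Thursday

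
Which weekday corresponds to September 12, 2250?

Thursday

Doomsday rule: the anchor day for the 2200s is Friday. For year 50: 50÷12 = 4 r 2, and 2÷4 = 0, so 4+2+0 = 6.
Friday + 6 ≡ Thursday — that's 2250's doomsday.
In September the doomsday date is Sep 5.
Sep 12 is 7 days after Sep 5; 7 mod 7 = 0, so Thursday + 0 = Thursday.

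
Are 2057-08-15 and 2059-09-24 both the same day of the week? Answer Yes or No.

Yes

From Aug 15, 2057 to Sep 24, 2059 is 770 days.
770 mod 7 = 0, so they are the same weekday.
(Aug 15, 2057 is a Wednesday; Sep 24, 2059 is a Wednesday.)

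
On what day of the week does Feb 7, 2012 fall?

Doomsday rule: the anchor day for the 2000s is Tuesday. For year 12: 12÷12 = 1 r 0, and 0÷4 = 0, so 1+0+0 = 1.
Tuesday + 1 ≡ Wednesday — that's 2012's doomsday.
In February the doomsday date is Feb 29 (2012 is a leap year (divisible by 4)).
Feb 7 is 22 days before Feb 29; 22 mod 7 = 1, so Wednesday − 1 = Tuesday.

Tuesday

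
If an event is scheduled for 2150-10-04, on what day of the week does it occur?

Sunday

Doomsday rule: the anchor day for the 2100s is Sunday. For year 50: 50÷12 = 4 r 2, and 2÷4 = 0, so 4+2+0 = 6.
Sunday + 6 ≡ Saturday — that's 2150's doomsday.
In October the doomsday date is Oct 10.
Oct 4 is 6 days before Oct 10; 6 mod 7 = 6, so Saturday − 6 = Sunday.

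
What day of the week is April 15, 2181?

Doomsday rule: the anchor day for the 2100s is Sunday. For year 81: 81÷12 = 6 r 9, and 9÷4 = 2, so 6+9+2 = 17.
Sunday + 17 ≡ Wednesday — that's 2181's doomsday.
In April the doomsday date is Apr 4.
Apr 15 is 11 days after Apr 4; 11 mod 7 = 4, so Wednesday + 4 = Sunday.

Sunday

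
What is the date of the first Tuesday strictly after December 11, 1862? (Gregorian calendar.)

December 16, 1862

Dec 11, 1862 is a Thursday.
From Thursday to the next Tuesday is 5 days.
Dec 11, 1862 + 5 = Dec 16, 1862.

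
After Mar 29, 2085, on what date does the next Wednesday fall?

Mar 29, 2085 is a Thursday.
From Thursday to the next Wednesday is 6 days.
Mar 29, 2085 + 6 = Apr 4, 2085.

April 4, 2085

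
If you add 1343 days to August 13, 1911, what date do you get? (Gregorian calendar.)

April 17, 1915

+366 (one year; includes Feb 29, 1912) → Aug 13, 1912 (977 left).
+365 (one year) → Aug 13, 1913 (612 left).
+365 (one year) → Aug 13, 1914 (247 left).
Aug has 31 days: +19 → Sep 1, 1914 (228 left).
Sep has 30 days: +30 → Oct 1, 1914 (198 left).
Oct has 31 days: +31 → Nov 1, 1914 (167 left).
Nov has 30 days: +30 → Dec 1, 1914 (137 left).
Dec has 31 days: +31 → Jan 1, 1915 (106 left).
Jan has 31 days: +31 → Feb 1, 1915 (75 left).
Feb has 28 days: +28 → Mar 1, 1915 (47 left).
Mar has 31 days: +31 → Apr 1, 1915 (16 left).
+16 → Apr 17, 1915.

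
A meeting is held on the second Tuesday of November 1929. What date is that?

November 12, 1929

November 1, 1929 is a Friday.
The first Tuesday is therefore November 5 (4 days later).
The second Tuesday is 5 + 1×7 = November 12.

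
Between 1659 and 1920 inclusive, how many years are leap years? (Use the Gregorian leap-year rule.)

Multiples of 4 in [1659,1920]: 66.
Of those, multiples of 100: 3 (not leap unless ÷400).
Multiples of 400: 0.
Leap years = 66 − 3 + 0 = 63.

63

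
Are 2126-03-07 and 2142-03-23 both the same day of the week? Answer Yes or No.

No

From Mar 7, 2126 to Mar 23, 2142 is 5860 days.
5860 mod 7 = 1, so they are different weekdays.
(Mar 7, 2126 is a Thursday; Mar 23, 2142 is a Friday.)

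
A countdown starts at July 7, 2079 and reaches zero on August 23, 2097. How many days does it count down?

6622

Jul 7, 2079 → Jul 7, 2080: 366 days (Feb 29, 2080 is in that span).
Jul 7, 2080 → Jul 7, 2081: 365 days.
Jul 7, 2081 → Jul 7, 2082: 365 days.
Jul 7, 2082 → Jul 7, 2083: 365 days.
Jul 7, 2083 → Jul 7, 2084: 366 days (Feb 29, 2084 is in that span).
Jul 7, 2084 → Jul 7, 2085: 365 days.
Jul 7, 2085 → Jul 7, 2086: 365 days.
Jul 7, 2086 → Jul 7, 2087: 365 days.
Jul 7, 2087 → Jul 7, 2088: 366 days (Feb 29, 2088 is in that span).
Jul 7, 2088 → Jul 7, 2089: 365 days.
Jul 7, 2089 → Jul 7, 2090: 365 days.
Jul 7, 2090 → Jul 7, 2091: 365 days.
Jul 7, 2091 → Jul 7, 2092: 366 days (Feb 29, 2092 is in that span).
Jul 7, 2092 → Jul 7, 2093: 365 days.
Jul 7, 2093 → Jul 7, 2094: 365 days.
Jul 7, 2094 → Jul 7, 2095: 365 days.
Jul 7, 2095 → Jul 7, 2096: 366 days (Feb 29, 2096 is in that span).
Jul 7, 2096 → Jul 7, 2097: 365 days.
Jul 7, 2097 → Aug 7, 2097: 31 days (July has 31).
Aug 7, 2097 → Aug 23, 2097: 16 days.
Total: 6622 days.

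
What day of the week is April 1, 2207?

Wednesday

Doomsday rule: the anchor day for the 2200s is Friday. For year 07: 7÷12 = 0 r 7, and 7÷4 = 1, so 0+7+1 = 8.
Friday + 8 ≡ Saturday — that's 2207's doomsday.
In April the doomsday date is Apr 4.
Apr 1 is 3 days before Apr 4; 3 mod 7 = 3, so Saturday − 3 = Wednesday.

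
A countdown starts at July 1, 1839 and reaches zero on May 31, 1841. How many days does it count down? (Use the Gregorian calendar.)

700

Jul 1, 1839 → Jul 1, 1840: 366 days (Feb 29, 1840 is in that span).
Jul 1, 1840 → Aug 1, 1840: 31 days (July has 31).
Aug 1, 1840 → Sep 1, 1840: 31 days (August has 31).
Sep 1, 1840 → Oct 1, 1840: 30 days (September has 30).
Oct 1, 1840 → Nov 1, 1840: 31 days (October has 31).
Nov 1, 1840 → Dec 1, 1840: 30 days (November has 30).
Dec 1, 1840 → Jan 1, 1841: 31 days (December has 31).
Jan 1, 1841 → Feb 1, 1841: 31 days (January has 31).
Feb 1, 1841 → Mar 1, 1841: 28 days (February has 28).
Mar 1, 1841 → Apr 1, 1841: 31 days (March has 31).
Apr 1, 1841 → May 1, 1841: 30 days (April has 30).
May 1, 1841 → May 31, 1841: 30 days.
Total: 700 days.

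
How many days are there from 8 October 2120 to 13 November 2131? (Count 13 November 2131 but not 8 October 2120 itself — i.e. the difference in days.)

Oct 8, 2120 → Oct 8, 2121: 365 days.
Oct 8, 2121 → Oct 8, 2122: 365 days.
Oct 8, 2122 → Oct 8, 2123: 365 days.
Oct 8, 2123 → Oct 8, 2124: 366 days (Feb 29, 2124 is in that span).
Oct 8, 2124 → Oct 8, 2125: 365 days.
Oct 8, 2125 → Oct 8, 2126: 365 days.
Oct 8, 2126 → Oct 8, 2127: 365 days.
Oct 8, 2127 → Oct 8, 2128: 366 days (Feb 29, 2128 is in that span).
Oct 8, 2128 → Oct 8, 2129: 365 days.
Oct 8, 2129 → Oct 8, 2130: 365 days.
Oct 8, 2130 → Oct 8, 2131: 365 days.
Oct 8, 2131 → Nov 8, 2131: 31 days (October has 31).
Nov 8, 2131 → Nov 13, 2131: 5 days.
Total: 4053 days.

4053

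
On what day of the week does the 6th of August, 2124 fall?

Sunday

Doomsday rule: the anchor day for the 2100s is Sunday. For year 24: 24÷12 = 2 r 0, and 0÷4 = 0, so 2+0+0 = 2.
Sunday + 2 ≡ Tuesday — that's 2124's doomsday.
In August the doomsday date is Aug 8.
Aug 6 is 2 days before Aug 8; 2 mod 7 = 2, so Tuesday − 2 = Sunday.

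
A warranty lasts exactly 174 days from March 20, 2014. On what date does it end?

September 10, 2014

Mar has 31 days: +12 → Apr 1, 2014 (162 left).
Apr has 30 days: +30 → May 1, 2014 (132 left).
May has 31 days: +31 → Jun 1, 2014 (101 left).
Jun has 30 days: +30 → Jul 1, 2014 (71 left).
Jul has 31 days: +31 → Aug 1, 2014 (40 left).
Aug has 31 days: +31 → Sep 1, 2014 (9 left).
+9 → Sep 10, 2014.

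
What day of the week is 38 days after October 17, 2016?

Thursday

Oct 17, 2016 is a Monday.
38 mod 7 = 3, so 38 days after a Monday is Monday + 3 = Thursday.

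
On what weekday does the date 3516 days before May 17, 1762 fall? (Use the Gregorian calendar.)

Saturday

May 17, 1762 is a Monday.
3516 mod 7 = 2, so 3516 days before a Monday is Monday − 2 = Saturday.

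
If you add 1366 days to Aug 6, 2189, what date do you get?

May 3, 2193

+365 (one year) → Aug 6, 2190 (1001 left).
+365 (one year) → Aug 6, 2191 (636 left).
+366 (one year; includes Feb 29, 2192) → Aug 6, 2192 (270 left).
Aug has 31 days: +26 → Sep 1, 2192 (244 left).
Sep has 30 days: +30 → Oct 1, 2192 (214 left).
Oct has 31 days: +31 → Nov 1, 2192 (183 left).
Nov has 30 days: +30 → Dec 1, 2192 (153 left).
Dec has 31 days: +31 → Jan 1, 2193 (122 left).
Jan has 31 days: +31 → Feb 1, 2193 (91 left).
Feb has 28 days: +28 → Mar 1, 2193 (63 left).
Mar has 31 days: +31 → Apr 1, 2193 (32 left).
Apr has 30 days: +30 → May 1, 2193 (2 left).
+2 → May 3, 2193.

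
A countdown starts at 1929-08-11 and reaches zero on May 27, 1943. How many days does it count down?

5037

Aug 11, 1929 → Aug 11, 1930: 365 days.
Aug 11, 1930 → Aug 11, 1931: 365 days.
Aug 11, 1931 → Aug 11, 1932: 366 days (Feb 29, 1932 is in that span).
Aug 11, 1932 → Aug 11, 1933: 365 days.
Aug 11, 1933 → Aug 11, 1934: 365 days.
Aug 11, 1934 → Aug 11, 1935: 365 days.
Aug 11, 1935 → Aug 11, 1936: 366 days (Feb 29, 1936 is in that span).
Aug 11, 1936 → Aug 11, 1937: 365 days.
Aug 11, 1937 → Aug 11, 1938: 365 days.
Aug 11, 1938 → Aug 11, 1939: 365 days.
Aug 11, 1939 → Aug 11, 1940: 366 days (Feb 29, 1940 is in that span).
Aug 11, 1940 → Aug 11, 1941: 365 days.
Aug 11, 1941 → Aug 11, 1942: 365 days.
Aug 11, 1942 → Sep 11, 1942: 31 days (August has 31).
Sep 11, 1942 → Oct 11, 1942: 30 days (September has 30).
Oct 11, 1942 → Nov 11, 1942: 31 days (October has 31).
Nov 11, 1942 → Dec 11, 1942: 30 days (November has 30).
Dec 11, 1942 → Jan 11, 1943: 31 days (December has 31).
Jan 11, 1943 → Feb 11, 1943: 31 days (January has 31).
Feb 11, 1943 → Mar 11, 1943: 28 days (February has 28).
Mar 11, 1943 → Apr 11, 1943: 31 days (March has 31).
Apr 11, 1943 → May 11, 1943: 30 days (April has 30).
May 11, 1943 → May 27, 1943: 16 days.
Total: 5037 days.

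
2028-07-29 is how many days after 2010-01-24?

6761

Jan 24, 2010 → Jan 24, 2011: 365 days.
Jan 24, 2011 → Jan 24, 2012: 365 days.
Jan 24, 2012 → Jan 24, 2013: 366 days (Feb 29, 2012 is in that span).
Jan 24, 2013 → Jan 24, 2014: 365 days.
Jan 24, 2014 → Jan 24, 2015: 365 days.
Jan 24, 2015 → Jan 24, 2016: 365 days.
Jan 24, 2016 → Jan 24, 2017: 366 days (Feb 29, 2016 is in that span).
Jan 24, 2017 → Jan 24, 2018: 365 days.
Jan 24, 2018 → Jan 24, 2019: 365 days.
Jan 24, 2019 → Jan 24, 2020: 365 days.
Jan 24, 2020 → Jan 24, 2021: 366 days (Feb 29, 2020 is in that span).
Jan 24, 2021 → Jan 24, 2022: 365 days.
Jan 24, 2022 → Jan 24, 2023: 365 days.
Jan 24, 2023 → Jan 24, 2024: 365 days.
Jan 24, 2024 → Jan 24, 2025: 366 days (Feb 29, 2024 is in that span).
Jan 24, 2025 → Jan 24, 2026: 365 days.
Jan 24, 2026 → Jan 24, 2027: 365 days.
Jan 24, 2027 → Jan 24, 2028: 365 days.
Jan 24, 2028 → Feb 24, 2028: 31 days (January has 31).
Feb 24, 2028 → Mar 24, 2028: 29 days (February has 29).
Mar 24, 2028 → Apr 24, 2028: 31 days (March has 31).
Apr 24, 2028 → May 24, 2028: 30 days (April has 30).
May 24, 2028 → Jun 24, 2028: 31 days (May has 31).
Jun 24, 2028 → Jul 24, 2028: 30 days (June has 30).
Jul 24, 2028 → Jul 29, 2028: 5 days.
Total: 6761 days.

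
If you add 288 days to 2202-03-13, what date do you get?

Mar has 31 days: +19 → Apr 1, 2202 (269 left).
Apr has 30 days: +30 → May 1, 2202 (239 left).
May has 31 days: +31 → Jun 1, 2202 (208 left).
Jun has 30 days: +30 → Jul 1, 2202 (178 left).
Jul has 31 days: +31 → Aug 1, 2202 (147 left).
Aug has 31 days: +31 → Sep 1, 2202 (116 left).
Sep has 30 days: +30 → Oct 1, 2202 (86 left).
Oct has 31 days: +31 → Nov 1, 2202 (55 left).
Nov has 30 days: +30 → Dec 1, 2202 (25 left).
+25 → Dec 26, 2202.

December 26, 2202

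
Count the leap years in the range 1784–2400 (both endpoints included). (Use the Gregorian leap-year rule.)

Multiples of 4 in [1784,2400]: 155.
Of those, multiples of 100: 7 (not leap unless ÷400).
Multiples of 400: 2.
Leap years = 155 − 7 + 2 = 150.

150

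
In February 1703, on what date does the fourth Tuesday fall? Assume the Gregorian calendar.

February 27, 1703

February 1, 1703 is a Thursday.
The first Tuesday is therefore February 6 (5 days later).
The fourth Tuesday is 6 + 3×7 = February 27.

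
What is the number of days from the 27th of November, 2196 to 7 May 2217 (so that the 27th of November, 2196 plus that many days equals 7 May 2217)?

Nov 27, 2196 → Nov 27, 2197: 365 days.
Nov 27, 2197 → Nov 27, 2198: 365 days.
Nov 27, 2198 → Nov 27, 2199: 365 days.
Nov 27, 2199 → Nov 27, 2200: 365 days.
Nov 27, 2200 → Nov 27, 2201: 365 days.
Nov 27, 2201 → Nov 27, 2202: 365 days.
Nov 27, 2202 → Nov 27, 2203: 365 days.
Nov 27, 2203 → Nov 27, 2204: 366 days (Feb 29, 2204 is in that span).
Nov 27, 2204 → Nov 27, 2205: 365 days.
Nov 27, 2205 → Nov 27, 2206: 365 days.
Nov 27, 2206 → Nov 27, 2207: 365 days.
Nov 27, 2207 → Nov 27, 2208: 366 days (Feb 29, 2208 is in that span).
Nov 27, 2208 → Nov 27, 2209: 365 days.
Nov 27, 2209 → Nov 27, 2210: 365 days.
Nov 27, 2210 → Nov 27, 2211: 365 days.
Nov 27, 2211 → Nov 27, 2212: 366 days (Feb 29, 2212 is in that span).
Nov 27, 2212 → Nov 27, 2213: 365 days.
Nov 27, 2213 → Nov 27, 2214: 365 days.
Nov 27, 2214 → Nov 27, 2215: 365 days.
Nov 27, 2215 → Nov 27, 2216: 366 days (Feb 29, 2216 is in that span).
Nov 27, 2216 → Dec 27, 2216: 30 days (November has 30).
Dec 27, 2216 → Jan 27, 2217: 31 days (December has 31).
Jan 27, 2217 → Feb 27, 2217: 31 days (January has 31).
Feb 27, 2217 → Mar 27, 2217: 28 days (February has 28).
Mar 27, 2217 → Apr 27, 2217: 31 days (March has 31).
Apr 27, 2217 → May 7, 2217: 10 days.
Total: 7465 days.

7465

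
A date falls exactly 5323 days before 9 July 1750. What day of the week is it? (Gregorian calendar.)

Monday

First find the weekday of Jul 9, 1750. Doomsday rule: the anchor day for the 1700s is Sunday. For year 50: 50÷12 = 4 r 2, and 2÷4 = 0, so 4+2+0 = 6.
Sunday + 6 ≡ Saturday — that's 1750's doomsday.
In July the doomsday date is Jul 11.
Jul 9 is 2 days before Jul 11; 2 mod 7 = 2, so Saturday − 2 = Thursday.
5323 mod 7 = 3, so 5323 days before a Thursday is Thursday − 3 = Monday.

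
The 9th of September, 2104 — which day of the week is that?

Tuesday

January 1, 2104 is a Tuesday.
Jan 1, 2104 → Feb 1, 2104: 31 days (January has 31).
Feb 1, 2104 → Mar 1, 2104: 29 days (February has 29).
Mar 1, 2104 → Apr 1, 2104: 31 days (March has 31).
Apr 1, 2104 → May 1, 2104: 30 days (April has 30).
May 1, 2104 → Jun 1, 2104: 31 days (May has 31).
Jun 1, 2104 → Jul 1, 2104: 30 days (June has 30).
Jul 1, 2104 → Aug 1, 2104: 31 days (July has 31).
Aug 1, 2104 → Sep 1, 2104: 31 days (August has 31).
Sep 1, 2104 → Sep 9, 2104: 8 days.
Total: 252 days.
252 mod 7 = 0, so Tuesday + 0 = Tuesday.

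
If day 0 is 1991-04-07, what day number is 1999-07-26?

3032

Apr 7, 1991 → Apr 7, 1992: 366 days (Feb 29, 1992 is in that span).
Apr 7, 1992 → Apr 7, 1993: 365 days.
Apr 7, 1993 → Apr 7, 1994: 365 days.
Apr 7, 1994 → Apr 7, 1995: 365 days.
Apr 7, 1995 → Apr 7, 1996: 366 days (Feb 29, 1996 is in that span).
Apr 7, 1996 → Apr 7, 1997: 365 days.
Apr 7, 1997 → Apr 7, 1998: 365 days.
Apr 7, 1998 → Apr 7, 1999: 365 days.
Apr 7, 1999 → May 7, 1999: 30 days (April has 30).
May 7, 1999 → Jun 7, 1999: 31 days (May has 31).
Jun 7, 1999 → Jul 7, 1999: 30 days (June has 30).
Jul 7, 1999 → Jul 26, 1999: 19 days.
Total: 3032 days.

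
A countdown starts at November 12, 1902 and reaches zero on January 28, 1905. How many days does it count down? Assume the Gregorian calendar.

808

Nov 12, 1902 → Nov 12, 1903: 365 days.
Nov 12, 1903 → Nov 12, 1904: 366 days (Feb 29, 1904 is in that span).
Nov 12, 1904 → Dec 12, 1904: 30 days (November has 30).
Dec 12, 1904 → Jan 12, 1905: 31 days (December has 31).
Jan 12, 1905 → Jan 28, 1905: 16 days.
Total: 808 days.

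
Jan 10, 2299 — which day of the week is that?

Doomsday rule: the anchor day for the 2200s is Friday. For year 99: 99÷12 = 8 r 3, and 3÷4 = 0, so 8+3+0 = 11.
Friday + 11 ≡ Tuesday — that's 2299's doomsday.
In January the doomsday date is Jan 3 (2299 is not a leap year).
Jan 10 is 7 days after Jan 3; 7 mod 7 = 0, so Tuesday + 0 = Tuesday.

Tuesday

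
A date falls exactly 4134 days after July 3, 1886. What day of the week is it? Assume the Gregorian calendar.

Wednesday

First find the weekday of Jul 3, 1886. Doomsday rule: the anchor day for the 1800s is Friday. For year 86: 86÷12 = 7 r 2, and 2÷4 = 0, so 7+2+0 = 9.
Friday + 9 ≡ Sunday — that's 1886's doomsday.
In July the doomsday date is Jul 11.
Jul 3 is 8 days before Jul 11; 8 mod 7 = 1, so Sunday − 1 = Saturday.
4134 mod 7 = 4, so 4134 days after a Saturday is Saturday + 4 = Wednesday.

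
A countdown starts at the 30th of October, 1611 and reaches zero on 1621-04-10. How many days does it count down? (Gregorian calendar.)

3450

Oct 30, 1611 → Oct 30, 1612: 366 days (Feb 29, 1612 is in that span).
Oct 30, 1612 → Oct 30, 1613: 365 days.
Oct 30, 1613 → Oct 30, 1614: 365 days.
Oct 30, 1614 → Oct 30, 1615: 365 days.
Oct 30, 1615 → Oct 30, 1616: 366 days (Feb 29, 1616 is in that span).
Oct 30, 1616 → Oct 30, 1617: 365 days.
Oct 30, 1617 → Oct 30, 1618: 365 days.
Oct 30, 1618 → Oct 30, 1619: 365 days.
Oct 30, 1619 → Oct 30, 1620: 366 days (Feb 29, 1620 is in that span).
Oct 30, 1620 → Nov 30, 1620: 31 days (October has 31).
Nov 30, 1620 → Dec 30, 1620: 30 days (November has 30).
Dec 30, 1620 → Jan 30, 1621: 31 days (December has 31).
Jan 30, 1621 → Feb 28, 1621: 29 days (January has 31).
Feb 28, 1621 → Mar 28, 1621: 28 days (February has 28).
Mar 28, 1621 → Apr 10, 1621: 13 days.
Total: 3450 days.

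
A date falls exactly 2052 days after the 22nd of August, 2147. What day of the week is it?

Aug 22, 2147 is a Tuesday.
2052 mod 7 = 1, so 2052 days after a Tuesday is Tuesday + 1 = Wednesday.

Wednesday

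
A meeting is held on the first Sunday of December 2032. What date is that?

December 1, 2032 is a Wednesday.
The first Sunday is therefore December 5 (4 days later).

December 5, 2032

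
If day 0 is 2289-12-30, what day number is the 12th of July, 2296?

2386

Dec 30, 2289 → Dec 30, 2290: 365 days.
Dec 30, 2290 → Dec 30, 2291: 365 days.
Dec 30, 2291 → Dec 30, 2292: 366 days (Feb 29, 2292 is in that span).
Dec 30, 2292 → Dec 30, 2293: 365 days.
Dec 30, 2293 → Dec 30, 2294: 365 days.
Dec 30, 2294 → Dec 30, 2295: 365 days.
Dec 30, 2295 → Jan 30, 2296: 31 days (December has 31).
Jan 30, 2296 → Feb 29, 2296: 30 days (January has 31).
Feb 29, 2296 → Mar 29, 2296: 29 days (February has 29).
Mar 29, 2296 → Apr 29, 2296: 31 days (March has 31).
Apr 29, 2296 → May 29, 2296: 30 days (April has 30).
May 29, 2296 → Jun 29, 2296: 31 days (May has 31).
Jun 29, 2296 → Jul 12, 2296: 13 days.
Total: 2386 days.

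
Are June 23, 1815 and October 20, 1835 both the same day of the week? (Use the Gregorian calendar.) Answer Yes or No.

From Jun 23, 1815 to Oct 20, 1835 is 7424 days.
7424 mod 7 = 4, so they are different weekdays.
(Jun 23, 1815 is a Friday; Oct 20, 1835 is a Tuesday.)

No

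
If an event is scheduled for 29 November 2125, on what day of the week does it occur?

Doomsday rule: the anchor day for the 2100s is Sunday. For year 25: 25÷12 = 2 r 1, and 1÷4 = 0, so 2+1+0 = 3.
Sunday + 3 ≡ Wednesday — that's 2125's doomsday.
In November the doomsday date is Nov 7.
Nov 29 is 22 days after Nov 7; 22 mod 7 = 1, so Wednesday + 1 = Thursday.

Thursday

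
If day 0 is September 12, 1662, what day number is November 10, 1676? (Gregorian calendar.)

5173

Sep 12, 1662 → Sep 12, 1663: 365 days.
Sep 12, 1663 → Sep 12, 1664: 366 days (Feb 29, 1664 is in that span).
Sep 12, 1664 → Sep 12, 1665: 365 days.
Sep 12, 1665 → Sep 12, 1666: 365 days.
Sep 12, 1666 → Sep 12, 1667: 365 days.
Sep 12, 1667 → Sep 12, 1668: 366 days (Feb 29, 1668 is in that span).
Sep 12, 1668 → Sep 12, 1669: 365 days.
Sep 12, 1669 → Sep 12, 1670: 365 days.
Sep 12, 1670 → Sep 12, 1671: 365 days.
Sep 12, 1671 → Sep 12, 1672: 366 days (Feb 29, 1672 is in that span).
Sep 12, 1672 → Sep 12, 1673: 365 days.
Sep 12, 1673 → Sep 12, 1674: 365 days.
Sep 12, 1674 → Sep 12, 1675: 365 days.
Sep 12, 1675 → Sep 12, 1676: 366 days (Feb 29, 1676 is in that span).
Sep 12, 1676 → Oct 12, 1676: 30 days (September has 30).
Oct 12, 1676 → Nov 10, 1676: 29 days.
Total: 5173 days.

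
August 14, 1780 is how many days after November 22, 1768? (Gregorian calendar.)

Nov 22, 1768 → Nov 22, 1769: 365 days.
Nov 22, 1769 → Nov 22, 1770: 365 days.
Nov 22, 1770 → Nov 22, 1771: 365 days.
Nov 22, 1771 → Nov 22, 1772: 366 days (Feb 29, 1772 is in that span).
Nov 22, 1772 → Nov 22, 1773: 365 days.
Nov 22, 1773 → Nov 22, 1774: 365 days.
Nov 22, 1774 → Nov 22, 1775: 365 days.
Nov 22, 1775 → Nov 22, 1776: 366 days (Feb 29, 1776 is in that span).
Nov 22, 1776 → Nov 22, 1777: 365 days.
Nov 22, 1777 → Nov 22, 1778: 365 days.
Nov 22, 1778 → Nov 22, 1779: 365 days.
Nov 22, 1779 → Dec 22, 1779: 30 days (November has 30).
Dec 22, 1779 → Jan 22, 1780: 31 days (December has 31).
Jan 22, 1780 → Feb 22, 1780: 31 days (January has 31).
Feb 22, 1780 → Mar 22, 1780: 29 days (February has 29).
Mar 22, 1780 → Apr 22, 1780: 31 days (March has 31).
Apr 22, 1780 → May 22, 1780: 30 days (April has 30).
May 22, 1780 → Jun 22, 1780: 31 days (May has 31).
Jun 22, 1780 → Jul 22, 1780: 30 days (June has 30).
Jul 22, 1780 → Aug 14, 1780: 23 days.
Total: 4283 days.

4283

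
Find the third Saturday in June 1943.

June 19, 1943

June 1, 1943 is a Tuesday.
The first Saturday is therefore June 5 (4 days later).
The third Saturday is 5 + 2×7 = June 19.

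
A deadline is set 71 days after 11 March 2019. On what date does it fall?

Mar has 31 days: +21 → Apr 1, 2019 (50 left).
Apr has 30 days: +30 → May 1, 2019 (20 left).
+20 → May 21, 2019.

May 21, 2019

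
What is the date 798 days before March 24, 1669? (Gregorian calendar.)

−365 (one year) → Mar 24, 1668 (433 left).
−366 (one year; includes Feb 29, 1668) → Mar 24, 1667 (67 left).
−24 → Feb 28, 1667 (end of Feb, 28 days; 43 left).
−28 → Jan 31, 1667 (end of Jan, 31 days; 15 left).
−15 → Jan 16, 1667.

January 16, 1667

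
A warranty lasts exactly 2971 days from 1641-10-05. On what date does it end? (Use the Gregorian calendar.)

November 23, 1649

+365 (one year) → Oct 5, 1642 (2606 left).
+365 (one year) → Oct 5, 1643 (2241 left).
+366 (one year; includes Feb 29, 1644) → Oct 5, 1644 (1875 left).
+365 (one year) → Oct 5, 1645 (1510 left).
+365 (one year) → Oct 5, 1646 (1145 left).
+365 (one year) → Oct 5, 1647 (780 left).
+366 (one year; includes Feb 29, 1648) → Oct 5, 1648 (414 left).
+365 (one year) → Oct 5, 1649 (49 left).
Oct has 31 days: +27 → Nov 1, 1649 (22 left).
+22 → Nov 23, 1649.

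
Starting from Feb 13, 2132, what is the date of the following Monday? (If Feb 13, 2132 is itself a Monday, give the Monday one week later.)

Feb 13, 2132 is a Wednesday.
From Wednesday to the next Monday is 5 days.
Feb 13, 2132 + 5 = Feb 18, 2132.

February 18, 2132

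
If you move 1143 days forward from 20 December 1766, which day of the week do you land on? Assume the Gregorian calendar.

First find the weekday of Dec 20, 1766. Doomsday rule: the anchor day for the 1700s is Sunday. For year 66: 66÷12 = 5 r 6, and 6÷4 = 1, so 5+6+1 = 12.
Sunday + 12 ≡ Friday — that's 1766's doomsday.
In December the doomsday date is Dec 12.
Dec 20 is 8 days after Dec 12; 8 mod 7 = 1, so Friday + 1 = Saturday.
1143 mod 7 = 2, so 1143 days after a Saturday is Saturday + 2 = Monday.

Monday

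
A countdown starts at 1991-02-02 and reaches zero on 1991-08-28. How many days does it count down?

Feb 2, 1991 → Mar 2, 1991: 28 days (February has 28).
Mar 2, 1991 → Apr 2, 1991: 31 days (March has 31).
Apr 2, 1991 → May 2, 1991: 30 days (April has 30).
May 2, 1991 → Jun 2, 1991: 31 days (May has 31).
Jun 2, 1991 → Jul 2, 1991: 30 days (June has 30).
Jul 2, 1991 → Aug 2, 1991: 31 days (July has 31).
Aug 2, 1991 → Aug 28, 1991: 26 days.
Total: 207 days.

207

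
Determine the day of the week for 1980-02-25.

Monday

January 1, 1980 is a Tuesday.
Jan 1, 1980 → Feb 1, 1980: 31 days (January has 31).
Feb 1, 1980 → Feb 25, 1980: 24 days.
Total: 55 days.
55 mod 7 = 6, so Tuesday + 6 = Monday.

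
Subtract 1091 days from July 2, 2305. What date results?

July 7, 2302

−365 (one year) → Jul 2, 2304 (726 left).
−366 (one year; includes Feb 29, 2304) → Jul 2, 2303 (360 left).
−2 → Jun 30, 2303 (end of Jun, 30 days; 358 left).
−30 → May 31, 2303 (end of May, 31 days; 328 left).
−31 → Apr 30, 2303 (end of Apr, 30 days; 297 left).
−30 → Mar 31, 2303 (end of Mar, 31 days; 267 left).
−31 → Feb 28, 2303 (end of Feb, 28 days; 236 left).
−28 → Jan 31, 2303 (end of Jan, 31 days; 208 left).
−31 → Dec 31, 2302 (end of Dec, 31 days; 177 left).
−31 → Nov 30, 2302 (end of Nov, 30 days; 146 left).
−30 → Oct 31, 2302 (end of Oct, 31 days; 116 left).
−31 → Sep 30, 2302 (end of Sep, 30 days; 85 left).
−30 → Aug 31, 2302 (end of Aug, 31 days; 55 left).
−31 → Jul 31, 2302 (end of Jul, 31 days; 24 left).
−24 → Jul 7, 2302.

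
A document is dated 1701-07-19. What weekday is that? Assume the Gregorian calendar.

Tuesday

Doomsday rule: the anchor day for the 1700s is Sunday. For year 01: 1÷12 = 0 r 1, and 1÷4 = 0, so 0+1+0 = 1.
Sunday + 1 ≡ Monday — that's 1701's doomsday.
In July the doomsday date is Jul 11.
Jul 19 is 8 days after Jul 11; 8 mod 7 = 1, so Monday + 1 = Tuesday.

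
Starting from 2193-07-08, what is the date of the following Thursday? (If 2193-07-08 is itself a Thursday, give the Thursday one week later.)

July 11, 2193

Jul 8, 2193 is a Monday.
From Monday to the next Thursday is 3 days.
Jul 8, 2193 + 3 = Jul 11, 2193.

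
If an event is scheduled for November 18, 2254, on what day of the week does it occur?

Doomsday rule: the anchor day for the 2200s is Friday. For year 54: 54÷12 = 4 r 6, and 6÷4 = 1, so 4+6+1 = 11.
Friday + 11 ≡ Tuesday — that's 2254's doomsday.
In November the doomsday date is Nov 7.
Nov 18 is 11 days after Nov 7; 11 mod 7 = 4, so Tuesday + 4 = Saturday.

Saturday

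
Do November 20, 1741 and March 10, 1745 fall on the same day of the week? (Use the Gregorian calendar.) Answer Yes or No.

From Nov 20, 1741 to Mar 10, 1745 is 1206 days.
1206 mod 7 = 2, so they are different weekdays.
(Nov 20, 1741 is a Monday; Mar 10, 1745 is a Wednesday.)

No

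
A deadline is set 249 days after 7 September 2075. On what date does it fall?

Sep has 30 days: +24 → Oct 1, 2075 (225 left).
Oct has 31 days: +31 → Nov 1, 2075 (194 left).
Nov has 30 days: +30 → Dec 1, 2075 (164 left).
Dec has 31 days: +31 → Jan 1, 2076 (133 left).
Jan has 31 days: +31 → Feb 1, 2076 (102 left).
Feb has 29 days: +29 → Mar 1, 2076 (73 left).
Mar has 31 days: +31 → Apr 1, 2076 (42 left).
Apr has 30 days: +30 → May 1, 2076 (12 left).
+12 → May 13, 2076.

May 13, 2076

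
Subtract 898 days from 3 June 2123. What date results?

−365 (one year) → Jun 3, 2122 (533 left).
−365 (one year) → Jun 3, 2121 (168 left).
−3 → May 31, 2121 (end of May, 31 days; 165 left).
−31 → Apr 30, 2121 (end of Apr, 30 days; 134 left).
−30 → Mar 31, 2121 (end of Mar, 31 days; 104 left).
−31 → Feb 28, 2121 (end of Feb, 28 days; 73 left).
−28 → Jan 31, 2121 (end of Jan, 31 days; 45 left).
−31 → Dec 31, 2120 (end of Dec, 31 days; 14 left).
−14 → Dec 17, 2120.

December 17, 2120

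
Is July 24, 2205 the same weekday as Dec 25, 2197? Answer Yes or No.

No

From Dec 25, 2197 to Jul 24, 2205 is 2767 days.
2767 mod 7 = 2, so they are different weekdays.
(Dec 25, 2197 is a Monday; Jul 24, 2205 is a Wednesday.)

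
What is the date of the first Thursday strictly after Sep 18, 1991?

Sep 18, 1991 is a Wednesday.
From Wednesday to the next Thursday is 1 day.
Sep 18, 1991 + 1 = Sep 19, 1991.

September 19, 1991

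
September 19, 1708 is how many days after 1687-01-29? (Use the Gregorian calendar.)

7903

Jan 29, 1687 → Jan 29, 1688: 365 days.
Jan 29, 1688 → Jan 29, 1689: 366 days (Feb 29, 1688 is in that span).
Jan 29, 1689 → Jan 29, 1690: 365 days.
Jan 29, 1690 → Jan 29, 1691: 365 days.
Jan 29, 1691 → Jan 29, 1692: 365 days.
Jan 29, 1692 → Jan 29, 1693: 366 days (Feb 29, 1692 is in that span).
Jan 29, 1693 → Jan 29, 1694: 365 days.
Jan 29, 1694 → Jan 29, 1695: 365 days.
Jan 29, 1695 → Jan 29, 1696: 365 days.
Jan 29, 1696 → Jan 29, 1697: 366 days (Feb 29, 1696 is in that span).
Jan 29, 1697 → Jan 29, 1698: 365 days.
Jan 29, 1698 → Jan 29, 1699: 365 days.
Jan 29, 1699 → Jan 29, 1700: 365 days.
Jan 29, 1700 → Jan 29, 1701: 365 days.
Jan 29, 1701 → Jan 29, 1702: 365 days.
Jan 29, 1702 → Jan 29, 1703: 365 days.
Jan 29, 1703 → Jan 29, 1704: 365 days.
Jan 29, 1704 → Jan 29, 1705: 366 days (Feb 29, 1704 is in that span).
Jan 29, 1705 → Jan 29, 1706: 365 days.
Jan 29, 1706 → Jan 29, 1707: 365 days.
Jan 29, 1707 → Jan 29, 1708: 365 days.
Jan 29, 1708 → Feb 29, 1708: 31 days (January has 31).
Feb 29, 1708 → Mar 29, 1708: 29 days (February has 29).
Mar 29, 1708 → Apr 29, 1708: 31 days (March has 31).
Apr 29, 1708 → May 29, 1708: 30 days (April has 30).
May 29, 1708 → Jun 29, 1708: 31 days (May has 31).
Jun 29, 1708 → Jul 29, 1708: 30 days (June has 30).
Jul 29, 1708 → Aug 29, 1708: 31 days (July has 31).
Aug 29, 1708 → Sep 19, 1708: 21 days.
Total: 7903 days.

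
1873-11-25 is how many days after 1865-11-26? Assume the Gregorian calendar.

Nov 26, 1865 → Nov 26, 1866: 365 days.
Nov 26, 1866 → Nov 26, 1867: 365 days.
Nov 26, 1867 → Nov 26, 1868: 366 days (Feb 29, 1868 is in that span).
Nov 26, 1868 → Nov 26, 1869: 365 days.
Nov 26, 1869 → Nov 26, 1870: 365 days.
Nov 26, 1870 → Nov 26, 1871: 365 days.
Nov 26, 1871 → Nov 26, 1872: 366 days (Feb 29, 1872 is in that span).
Nov 26, 1872 → Dec 26, 1872: 30 days (November has 30).
Dec 26, 1872 → Jan 26, 1873: 31 days (December has 31).
Jan 26, 1873 → Feb 26, 1873: 31 days (January has 31).
Feb 26, 1873 → Mar 26, 1873: 28 days (February has 28).
Mar 26, 1873 → Apr 26, 1873: 31 days (March has 31).
Apr 26, 1873 → May 26, 1873: 30 days (April has 30).
May 26, 1873 → Jun 26, 1873: 31 days (May has 31).
Jun 26, 1873 → Jul 26, 1873: 30 days (June has 30).
Jul 26, 1873 → Aug 26, 1873: 31 days (July has 31).
Aug 26, 1873 → Sep 26, 1873: 31 days (August has 31).
Sep 26, 1873 → Oct 26, 1873: 30 days (September has 30).
Oct 26, 1873 → Nov 25, 1873: 30 days.
Total: 2921 days.

2921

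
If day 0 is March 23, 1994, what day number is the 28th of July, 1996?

858

Mar 23, 1994 → Mar 23, 1995: 365 days.
Mar 23, 1995 → Mar 23, 1996: 366 days (Feb 29, 1996 is in that span).
Mar 23, 1996 → Apr 23, 1996: 31 days (March has 31).
Apr 23, 1996 → May 23, 1996: 30 days (April has 30).
May 23, 1996 → Jun 23, 1996: 31 days (May has 31).
Jun 23, 1996 → Jul 23, 1996: 30 days (June has 30).
Jul 23, 1996 → Jul 28, 1996: 5 days.
Total: 858 days.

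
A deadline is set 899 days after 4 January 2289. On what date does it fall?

June 22, 2291

+365 (one year) → Jan 4, 2290 (534 left).
+365 (one year) → Jan 4, 2291 (169 left).
Jan has 31 days: +28 → Feb 1, 2291 (141 left).
Feb has 28 days: +28 → Mar 1, 2291 (113 left).
Mar has 31 days: +31 → Apr 1, 2291 (82 left).
Apr has 30 days: +30 → May 1, 2291 (52 left).
May has 31 days: +31 → Jun 1, 2291 (21 left).
+21 → Jun 22, 2291.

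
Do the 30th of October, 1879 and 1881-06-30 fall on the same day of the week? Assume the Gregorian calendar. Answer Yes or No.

From Oct 30, 1879 to Jun 30, 1881 is 609 days.
609 mod 7 = 0, so they are the same weekday.
(Oct 30, 1879 is a Thursday; Jun 30, 1881 is a Thursday.)

Yes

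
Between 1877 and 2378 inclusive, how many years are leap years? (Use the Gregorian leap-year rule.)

Multiples of 4 in [1877,2378]: 125.
Of those, multiples of 100: 5 (not leap unless ÷400).
Multiples of 400: 1.
Leap years = 125 − 5 + 1 = 121.

121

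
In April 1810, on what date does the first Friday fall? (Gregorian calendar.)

April 1, 1810 is a Sunday.
The first Friday is therefore April 6 (5 days later).

April 6, 1810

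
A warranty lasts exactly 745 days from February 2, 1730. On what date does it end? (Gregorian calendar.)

+365 (one year) → Feb 2, 1731 (380 left).
Feb has 28 days: +27 → Mar 1, 1731 (353 left).
Mar has 31 days: +31 → Apr 1, 1731 (322 left).
Apr has 30 days: +30 → May 1, 1731 (292 left).
May has 31 days: +31 → Jun 1, 1731 (261 left).
Jun has 30 days: +30 → Jul 1, 1731 (231 left).
Jul has 31 days: +31 → Aug 1, 1731 (200 left).
Aug has 31 days: +31 → Sep 1, 1731 (169 left).
Sep has 30 days: +30 → Oct 1, 1731 (139 left).
Oct has 31 days: +31 → Nov 1, 1731 (108 left).
Nov has 30 days: +30 → Dec 1, 1731 (78 left).
Dec has 31 days: +31 → Jan 1, 1732 (47 left).
Jan has 31 days: +31 → Feb 1, 1732 (16 left).
+16 → Feb 17, 1732.

February 17, 1732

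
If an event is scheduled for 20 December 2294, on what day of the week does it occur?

Doomsday rule: the anchor day for the 2200s is Friday. For year 94: 94÷12 = 7 r 10, and 10÷4 = 2, so 7+10+2 = 19.
Friday + 19 ≡ Wednesday — that's 2294's doomsday.
In December the doomsday date is Dec 12.
Dec 20 is 8 days after Dec 12; 8 mod 7 = 1, so Wednesday + 1 = Thursday.

Thursday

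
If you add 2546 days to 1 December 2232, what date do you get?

+365 (one year) → Dec 1, 2233 (2181 left).
+365 (one year) → Dec 1, 2234 (1816 left).
+365 (one year) → Dec 1, 2235 (1451 left).
+366 (one year; includes Feb 29, 2236) → Dec 1, 2236 (1085 left).
+365 (one year) → Dec 1, 2237 (720 left).
+365 (one year) → Dec 1, 2238 (355 left).
Dec has 31 days: +31 → Jan 1, 2239 (324 left).
Jan has 31 days: +31 → Feb 1, 2239 (293 left).
Feb has 28 days: +28 → Mar 1, 2239 (265 left).
Mar has 31 days: +31 → Apr 1, 2239 (234 left).
Apr has 30 days: +30 → May 1, 2239 (204 left).
May has 31 days: +31 → Jun 1, 2239 (173 left).
Jun has 30 days: +30 → Jul 1, 2239 (143 left).
Jul has 31 days: +31 → Aug 1, 2239 (112 left).
Aug has 31 days: +31 → Sep 1, 2239 (81 left).
Sep has 30 days: +30 → Oct 1, 2239 (51 left).
Oct has 31 days: +31 → Nov 1, 2239 (20 left).
+20 → Nov 21, 2239.

November 21, 2239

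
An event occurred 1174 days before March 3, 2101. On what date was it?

December 14, 2097

−365 (one year) → Mar 3, 2100 (809 left).
−365 (one year) → Mar 3, 2099 (444 left).
−365 (one year) → Mar 3, 2098 (79 left).
−3 → Feb 28, 2098 (end of Feb, 28 days; 76 left).
−28 → Jan 31, 2098 (end of Jan, 31 days; 48 left).
−31 → Dec 31, 2097 (end of Dec, 31 days; 17 left).
−17 → Dec 14, 2097.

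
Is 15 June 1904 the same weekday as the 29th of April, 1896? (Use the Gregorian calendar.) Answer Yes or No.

From Apr 29, 1896 to Jun 15, 1904 is 2968 days.
2968 mod 7 = 0, so they are the same weekday.
(Apr 29, 1896 is a Wednesday; Jun 15, 1904 is a Wednesday.)

Yes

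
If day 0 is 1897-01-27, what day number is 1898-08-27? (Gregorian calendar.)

577

Jan 27, 1897 → Jan 27, 1898: 365 days.
Jan 27, 1898 → Feb 27, 1898: 31 days (January has 31).
Feb 27, 1898 → Mar 27, 1898: 28 days (February has 28).
Mar 27, 1898 → Apr 27, 1898: 31 days (March has 31).
Apr 27, 1898 → May 27, 1898: 30 days (April has 30).
May 27, 1898 → Jun 27, 1898: 31 days (May has 31).
Jun 27, 1898 → Jul 27, 1898: 30 days (June has 30).
Jul 27, 1898 → Aug 27, 1898: 31 days.
Total: 577 days.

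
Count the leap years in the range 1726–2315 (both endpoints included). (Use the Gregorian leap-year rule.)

Multiples of 4 in [1726,2315]: 147.
Of those, multiples of 100: 6 (not leap unless ÷400).
Multiples of 400: 1.
Leap years = 147 − 6 + 1 = 142.

142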